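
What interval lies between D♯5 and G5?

diminished fourth

The letter names run D→G, a span of 3 letter steps, so the interval is some kind of fourth.
D# to G is 4 semitones. A perfect fourth is 5, so 4 makes it diminished.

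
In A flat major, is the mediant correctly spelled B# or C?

C

Each scale degree takes a distinct letter name. Degree 3 of a scale on A must use the letter C.
C and B# are enharmonically the same pitch, but only C uses the letter C, so it is the correct spelling here.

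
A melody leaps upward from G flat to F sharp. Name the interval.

augmented seventh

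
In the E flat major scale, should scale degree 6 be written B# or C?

C

Each scale degree takes a distinct letter name. Degree 6 of a scale on E must use the letter C.
C and B# are enharmonically the same pitch, but only C uses the letter C, so it is the correct spelling here.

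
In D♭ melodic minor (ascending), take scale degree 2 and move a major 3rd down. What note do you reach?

Scale degree 2 of Db melodic minor (ascending) is Eb.
A major third (4 semitones) below Eb lands on the letter C, giving Cb.

Cb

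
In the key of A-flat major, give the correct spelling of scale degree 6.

Degree 6 takes the letter 5 steps above A, which is F.
In major, degree 6 sits 9 semitones above the tonic. Ab + 9 semitones is pitch class 5, spelled on F as F.

F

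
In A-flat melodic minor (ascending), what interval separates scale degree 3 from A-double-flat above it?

Scale degree 3 of Ab melodic minor (ascending) is Cb.
Cb up to Abb: letters C→A make it a sixth; 8 semitones makes it minor.

minor sixth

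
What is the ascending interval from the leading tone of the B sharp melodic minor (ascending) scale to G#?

diminished seventh

The leading tone of B# melodic minor (ascending) is A##.
A## up to G#: letters A→G make it a seventh; 9 semitones makes it diminished.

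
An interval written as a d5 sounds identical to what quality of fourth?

augmented

A diminished fifth spans 6 semitones.
A fourth spanning 6 semitones is augmented (the perfect fourth is 5).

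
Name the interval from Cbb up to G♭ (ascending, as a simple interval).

Counting letters C–D–E–F–G gives a fifth.
Cbb→Gb = 8 semitones, 1 wider than the perfect fifth (7), so augmented.

augmented fifth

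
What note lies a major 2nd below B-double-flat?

B down a major second is A, so the target letter is A.
From Bbb, a major second is 2 semitones down: Abb.

Abb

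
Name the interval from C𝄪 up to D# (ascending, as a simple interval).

minor second

Counting letters C–D gives a second.
C##→D# = 1 semitone, 1 narrower than the major second (2), so minor.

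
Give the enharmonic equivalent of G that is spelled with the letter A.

Abb

G is pitch class 7. The letter A alone is pitch class 9.
To reach pitch class 7 from A requires an offset of -2 semitones, i.e. double flat: Abb.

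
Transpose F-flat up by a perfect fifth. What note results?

Cb

F up a perfect fifth is C, so the target letter is C.
From Fb, a perfect fifth is 7 semitones up: Cb.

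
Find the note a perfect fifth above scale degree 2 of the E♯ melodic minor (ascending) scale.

Scale degree 2 of E# melodic minor (ascending) is F##.
A perfect fifth (7 semitones) above F## lands on the letter C, giving C##.

C##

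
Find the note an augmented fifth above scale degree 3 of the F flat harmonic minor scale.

Scale degree 3 of Fb harmonic minor is Abb.
An augmented fifth (8 semitones) above Abb lands on the letter E, giving Eb.

Eb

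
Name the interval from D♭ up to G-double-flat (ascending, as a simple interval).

Counting letters D–E–F–G gives a fourth.
Db→Gbb = 4 semitones, 1 narrower than the perfect fourth (5), so diminished.

diminished fourth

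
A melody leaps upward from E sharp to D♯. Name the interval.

minor seventh

The letter names run E→D, a span of 6 letter steps, so the interval is some kind of seventh.
E# to D# is 10 semitones. A major seventh is 11, so 10 makes it minor.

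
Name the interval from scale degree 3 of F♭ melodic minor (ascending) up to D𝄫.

perfect fourth

Scale degree 3 of Fb melodic minor (ascending) is Abb.
Abb up to Dbb: letters A→D make it a fourth; 5 semitones makes it perfect.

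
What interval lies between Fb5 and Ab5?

major third

Counting letters F–G–A gives a third.
Fb→Ab = 4 semitones, exactly the major third.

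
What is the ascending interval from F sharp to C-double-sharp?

augmented fifth

Counting letters F–G–A–B–C gives a fifth.
F#→C## = 8 semitones, 1 wider than the perfect fifth (7), so augmented.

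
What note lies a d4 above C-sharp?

A fourth above C lands on the letter F.
A diminished fourth spans 4 semitones, so C# moves to pitch class 5. On the letter F that is F.

F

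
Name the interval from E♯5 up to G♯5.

The letter names run E→G, a span of 2 letter steps, so the interval is some kind of third.
E# to G# is 3 semitones. A major third is 4, so 3 makes it minor.

minor third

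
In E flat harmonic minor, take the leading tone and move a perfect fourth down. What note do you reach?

The leading tone of Eb harmonic minor is D.
A perfect fourth (5 semitones) below D lands on the letter A, giving A.

A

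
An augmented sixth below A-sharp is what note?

A down a major sixth is C, so the target letter is C.
From A#, an augmented sixth is 10 semitones down: C.

C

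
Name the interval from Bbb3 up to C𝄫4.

Counting letters B–C gives a second.
Bbb→Cbb = 1 semitone, 1 narrower than the major second (2), so minor.

minor second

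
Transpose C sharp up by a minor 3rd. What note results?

E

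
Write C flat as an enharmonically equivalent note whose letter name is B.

B

Plain B sits at the same pitch as Cb, so on the letter B the same pitch needs a natural: B.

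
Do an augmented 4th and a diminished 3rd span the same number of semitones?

No

An augmented fourth spans 6 semitones; a diminished third spans 2.
The spans differ, so they are not enharmonic equivalents.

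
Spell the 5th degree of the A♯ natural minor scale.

Degree 5 takes the letter 4 steps above A, which is E.
In natural minor, degree 5 sits 7 semitones above the tonic. A# + 7 semitones is pitch class 5, spelled on E as E#.

E#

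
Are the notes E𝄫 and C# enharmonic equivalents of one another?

Ebb is pitch class 2; C# is pitch class 1.
The pitch classes differ (2 vs. 1), so they are not enharmonic equivalents.

No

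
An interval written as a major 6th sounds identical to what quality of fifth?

A major sixth spans 9 semitones.
A fifth spanning 9 semitones is doubly augmented (the perfect fifth is 7).

doubly augmented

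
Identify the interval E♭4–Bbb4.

diminished fifth

Counting letters E–F–G–A–B gives a fifth.
Eb→Bbb = 6 semitones, 1 narrower than the perfect fifth (7), so diminished.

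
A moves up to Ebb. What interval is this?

doubly diminished fifth

Counting letters A–B–C–D–E gives a fifth.
A→Ebb = 5 semitones, 2 narrower than the perfect fifth (7), so doubly diminished.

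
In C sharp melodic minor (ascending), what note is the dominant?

G#

Degree 5 takes the letter 4 steps above C, which is G.
In melodic minor (ascending), degree 5 sits 7 semitones above the tonic. C# + 7 semitones is pitch class 8, spelled on G as G#.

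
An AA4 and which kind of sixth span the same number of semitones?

diminished

A doubly augmented fourth spans 7 semitones.
A sixth spanning 7 semitones is diminished (the major sixth is 9).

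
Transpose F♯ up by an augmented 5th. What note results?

F up a perfect fifth is C, so the target letter is C.
From F#, an augmented fifth is 8 semitones up: C##.

C##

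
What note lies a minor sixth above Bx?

G##

A sixth above B lands on the letter G.
A minor sixth spans 8 semitones, so B## moves to pitch class 9. On the letter G that is G##.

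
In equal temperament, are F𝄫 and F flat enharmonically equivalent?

Two spellings are enharmonically equivalent only if they share a pitch class.
Here Fbb → 3, Fb → 4; 3 ≠ 4, so they are not.

No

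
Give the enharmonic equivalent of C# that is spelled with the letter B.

Plain B sits 2 semitones below C#, so on the letter B the same pitch needs a double sharp: B##.

B##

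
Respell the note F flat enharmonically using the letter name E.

Fb is pitch class 4. The letter E alone is pitch class 4.
Pitch class 4 on E needs no accidental: E.

E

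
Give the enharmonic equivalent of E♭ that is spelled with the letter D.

Plain D sits 1 semitone below Eb, so on the letter D the same pitch needs a sharp: D#.

D#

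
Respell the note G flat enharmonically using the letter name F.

Gb is pitch class 6. The letter F alone is pitch class 5.
To reach pitch class 6 from F requires an offset of +1 semitone, i.e. sharp: F#.

F#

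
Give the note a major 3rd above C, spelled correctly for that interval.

A third above C lands on the letter E.
A major third spans 4 semitones, so C moves to pitch class 4. On the letter E that is E.

E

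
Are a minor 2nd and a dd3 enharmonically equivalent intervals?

Yes

A minor second spans 1 semitone; a doubly diminished third spans 1.
They are enharmonically equivalent.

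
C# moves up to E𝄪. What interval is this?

augmented third

The letter names run C→E, a span of 2 letter steps, so the interval is some kind of third.
C# to E## is 5 semitones. A major third is 4, so 5 makes it augmented.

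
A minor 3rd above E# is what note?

G#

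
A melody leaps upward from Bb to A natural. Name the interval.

Counting letters B–C–D–E–F–G–A gives a seventh.
Bb→A = 11 semitones, exactly the major seventh.

major seventh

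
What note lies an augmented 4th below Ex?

E down a perfect fourth is B, so the target letter is B.
From E##, an augmented fourth is 6 semitones down: B#.

B#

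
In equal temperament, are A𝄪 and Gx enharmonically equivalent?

No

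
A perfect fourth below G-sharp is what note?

A fourth below G lands on the letter D.
A perfect fourth spans 5 semitones, so G# moves to pitch class 3. On the letter D that is D#.

D#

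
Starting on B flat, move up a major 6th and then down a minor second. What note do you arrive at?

F#

A major sixth up from Bb is G (letter G, 9 semitones up).
A minor second down from G is F# (letter F, 1 semitone down).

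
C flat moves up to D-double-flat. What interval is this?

minor second

Counting letters C–D gives a second.
Cb→Dbb = 1 semitone, 1 narrower than the major second (2), so minor.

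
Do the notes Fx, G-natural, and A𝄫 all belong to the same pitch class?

F## is pitch class 7; G is pitch class 7; Abb is pitch class 7.
All spellings map to pitch class 7, so they are enharmonically equivalent.

Yes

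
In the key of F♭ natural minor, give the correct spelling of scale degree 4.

Bbb

The Fb natural minor scale runs Fb Gb Abb Bbb Cb Dbb Ebb.
Degree 4 is Bbb.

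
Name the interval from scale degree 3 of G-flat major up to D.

major third

Scale degree 3 of Gb major is Bb.
Bb up to D: letters B→D make it a third; 4 semitones makes it major.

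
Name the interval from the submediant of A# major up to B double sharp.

The submediant of A# major is F##.
F## up to B##: letters F→B make it a fourth; 6 semitones makes it augmented.

augmented fourth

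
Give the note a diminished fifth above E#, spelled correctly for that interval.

B

A fifth above E lands on the letter B.
A diminished fifth spans 6 semitones, so E# moves to pitch class 11. On the letter B that is B.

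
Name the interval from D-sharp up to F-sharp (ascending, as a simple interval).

Counting letters D–E–F gives a third.
D#→F# = 3 semitones, 1 narrower than the major third (4), so minor.

minor third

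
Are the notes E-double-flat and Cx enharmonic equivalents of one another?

Yes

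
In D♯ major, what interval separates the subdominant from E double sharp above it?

The subdominant of D# major is G#.
G# up to E##: letters G→E make it a sixth; 10 semitones makes it augmented.

augmented sixth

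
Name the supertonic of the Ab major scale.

Degree 2 takes the letter 1 step above A, which is B.
In major, degree 2 sits 2 semitones above the tonic. Ab + 2 semitones is pitch class 10, spelled on B as Bb.

Bb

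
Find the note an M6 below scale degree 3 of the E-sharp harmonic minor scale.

B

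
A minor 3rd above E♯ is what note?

G#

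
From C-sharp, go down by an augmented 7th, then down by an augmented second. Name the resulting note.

Cbb

An augmented seventh down from C# is Db (letter D, 12 semitones down).
An augmented second down from Db is Cbb (letter C, 3 semitones down).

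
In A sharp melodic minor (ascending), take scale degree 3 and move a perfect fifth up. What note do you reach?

G#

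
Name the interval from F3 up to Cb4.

Counting letters F–G–A–B–C gives a fifth.
F→Cb = 6 semitones, 1 narrower than the perfect fifth (7), so diminished.

diminished fifth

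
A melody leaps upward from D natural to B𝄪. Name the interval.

The letter names run D→B, a span of 5 letter steps, so the interval is some kind of sixth.
D to B## is 11 semitones. A major sixth is 9, so 11 makes it doubly augmented.

doubly augmented sixth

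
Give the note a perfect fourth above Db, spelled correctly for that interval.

Gb

D up a perfect fourth is G, so the target letter is G.
From Db, a perfect fourth is 5 semitones up: Gb.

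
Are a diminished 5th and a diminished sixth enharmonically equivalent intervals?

A diminished fifth spans 6 semitones; a diminished sixth spans 7.
The spans differ, so they are not enharmonic equivalents.

No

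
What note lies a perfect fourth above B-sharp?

E#

A fourth above B lands on the letter E.
A perfect fourth spans 5 semitones, so B# moves to pitch class 5. On the letter E that is E#.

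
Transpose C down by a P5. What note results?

F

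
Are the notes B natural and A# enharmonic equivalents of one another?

No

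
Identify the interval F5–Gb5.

minor second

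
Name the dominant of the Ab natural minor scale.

Eb

The Ab natural minor scale runs Ab Bb Cb Db Eb Fb Gb.
Degree 5 is Eb.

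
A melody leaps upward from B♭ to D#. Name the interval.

augmented third

Counting letters B–C–D gives a third.
Bb→D# = 5 semitones, 1 wider than the major third (4), so augmented.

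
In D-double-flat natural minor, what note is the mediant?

Fbb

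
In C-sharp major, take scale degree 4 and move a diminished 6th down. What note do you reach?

A##

Scale degree 4 of C# major is F#.
A diminished sixth (7 semitones) below F# lands on the letter A, giving A##.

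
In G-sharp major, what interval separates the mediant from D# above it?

minor third

The mediant of G# major is B#.
B# up to D#: letters B→D make it a third; 3 semitones makes it minor.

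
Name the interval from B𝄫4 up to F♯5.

doubly augmented fifth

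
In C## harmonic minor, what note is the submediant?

A#

Degree 6 takes the letter 5 steps above C, which is A.
In harmonic minor, degree 6 sits 8 semitones above the tonic. C## + 8 semitones is pitch class 10, spelled on A as A#.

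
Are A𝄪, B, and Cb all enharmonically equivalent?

Yes

A## is pitch class 11; B is pitch class 11; Cb is pitch class 11.
All spellings map to pitch class 11, so they are enharmonically equivalent.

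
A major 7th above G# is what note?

F##

G up a major seventh is F#, so the target letter is F.
From G#, a major seventh is 11 semitones up: F##.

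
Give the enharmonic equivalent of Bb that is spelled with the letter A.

Bb is pitch class 10. The letter A alone is pitch class 9.
To reach pitch class 10 from A requires an offset of +1 semitone, i.e. sharp: A#.

A#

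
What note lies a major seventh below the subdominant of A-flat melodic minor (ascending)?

The subdominant of Ab melodic minor (ascending) is Db.
A major seventh (11 semitones) below Db lands on the letter E, giving Ebb.

Ebb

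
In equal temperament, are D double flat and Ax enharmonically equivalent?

Dbb is pitch class 0; A## is pitch class 11.
The pitch classes differ (0 vs. 11), so they are not enharmonic equivalents.

No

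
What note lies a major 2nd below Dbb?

Cbb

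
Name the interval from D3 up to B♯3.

The letter names run D→B, a span of 5 letter steps, so the interval is some kind of sixth.
D to B# is 10 semitones. A major sixth is 9, so 10 makes it augmented.

augmented sixth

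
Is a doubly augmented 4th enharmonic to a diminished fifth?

No

A doubly augmented fourth spans 7 semitones; a diminished fifth spans 6.
The spans differ, so they are not enharmonic equivalents.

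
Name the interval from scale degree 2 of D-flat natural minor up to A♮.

Scale degree 2 of Db natural minor is Eb.
Eb up to A: letters E→A make it a fourth; 6 semitones makes it augmented.

augmented fourth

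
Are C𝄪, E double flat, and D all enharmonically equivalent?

C## = pitch class 2 and Ebb = pitch class 2 and D = pitch class 2 — the same pitch class, so they are enharmonic equivalents.

Yes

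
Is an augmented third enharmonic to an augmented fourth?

An augmented third spans 5 semitones; an augmented fourth spans 6.
The spans differ, so they are not enharmonic equivalents.

No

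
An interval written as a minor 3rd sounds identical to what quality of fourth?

A minor third spans 3 semitones.
A fourth spanning 3 semitones is doubly diminished (the perfect fourth is 5).

doubly diminished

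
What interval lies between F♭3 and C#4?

doubly augmented fifth

The letter names run F→C, a span of 4 letter steps, so the interval is some kind of fifth.
Fb to C# is 9 semitones. A perfect fifth is 7, so 9 makes it doubly augmented.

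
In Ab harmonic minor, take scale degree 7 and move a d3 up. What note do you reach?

Bbb

Scale degree 7 of Ab harmonic minor is G.
A diminished third (2 semitones) above G lands on the letter B, giving Bbb.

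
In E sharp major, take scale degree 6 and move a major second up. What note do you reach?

Scale degree 6 of E# major is C##.
A major second (2 semitones) above C## lands on the letter D, giving D##.

D##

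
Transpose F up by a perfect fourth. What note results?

A fourth above F lands on the letter B.
A perfect fourth spans 5 semitones, so F moves to pitch class 10. On the letter B that is Bb.

Bb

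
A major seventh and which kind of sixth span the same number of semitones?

doubly augmented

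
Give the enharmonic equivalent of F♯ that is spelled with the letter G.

Plain G sits 1 semitone above F#, so on the letter G the same pitch needs a flat: Gb.

Gb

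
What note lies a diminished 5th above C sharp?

C up a perfect fifth is G, so the target letter is G.
From C#, a diminished fifth is 6 semitones up: G.

G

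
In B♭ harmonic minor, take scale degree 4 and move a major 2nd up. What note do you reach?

F

Scale degree 4 of Bb harmonic minor is Eb.
A major second (2 semitones) above Eb lands on the letter F, giving F.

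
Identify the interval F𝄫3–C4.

Counting letters F–G–A–B–C gives a fifth.
Fbb→C = 9 semitones, 2 wider than the perfect fifth (7), so doubly augmented.

doubly augmented fifth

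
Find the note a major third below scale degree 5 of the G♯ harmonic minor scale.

B

Scale degree 5 of G# harmonic minor is D#.
A major third (4 semitones) below D# lands on the letter B, giving B.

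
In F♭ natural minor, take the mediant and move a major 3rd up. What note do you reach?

The mediant of Fb natural minor is Abb.
A major third (4 semitones) above Abb lands on the letter C, giving Cb.

Cb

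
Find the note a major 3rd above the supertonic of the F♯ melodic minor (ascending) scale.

B#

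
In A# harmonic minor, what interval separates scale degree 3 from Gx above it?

Scale degree 3 of A# harmonic minor is C#.
C# up to G##: letters C→G make it a fifth; 8 semitones makes it augmented.

augmented fifth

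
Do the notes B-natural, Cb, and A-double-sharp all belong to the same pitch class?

Yes

B is pitch class 11; Cb is pitch class 11; A## is pitch class 11.
All spellings map to pitch class 11, so they are enharmonically equivalent.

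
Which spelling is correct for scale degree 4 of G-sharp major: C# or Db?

Each scale degree takes a distinct letter name. Degree 4 of a scale on G must use the letter C.
C# and Db are enharmonically the same pitch, but only C# uses the letter C, so it is the correct spelling here.

C#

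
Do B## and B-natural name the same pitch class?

No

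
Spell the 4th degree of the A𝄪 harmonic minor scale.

D##

Degree 4 takes the letter 3 steps above A, which is D.
In harmonic minor, degree 4 sits 5 semitones above the tonic. A## + 5 semitones is pitch class 4, spelled on D as D##.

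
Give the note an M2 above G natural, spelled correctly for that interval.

G up a major second is A, so the target letter is A.
From G, a major second is 2 semitones up: A.

A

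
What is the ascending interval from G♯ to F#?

minor seventh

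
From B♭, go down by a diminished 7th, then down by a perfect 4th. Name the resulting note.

G#

A diminished seventh down from Bb is C# (letter C, 9 semitones down).
A perfect fourth down from C# is G# (letter G, 5 semitones down).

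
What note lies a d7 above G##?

G up a major seventh is F#, so the target letter is F.
From G##, a diminished seventh is 9 semitones up: F#.

F#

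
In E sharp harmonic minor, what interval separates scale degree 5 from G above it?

diminished sixth

Scale degree 5 of E# harmonic minor is B#.
B# up to G: letters B→G make it a sixth; 7 semitones makes it diminished.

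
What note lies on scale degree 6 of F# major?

Degree 6 takes the letter 5 steps above F, which is D.
In major, degree 6 sits 9 semitones above the tonic. F# + 9 semitones is pitch class 3, spelled on D as D#.

D#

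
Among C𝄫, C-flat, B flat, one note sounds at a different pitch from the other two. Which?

Cb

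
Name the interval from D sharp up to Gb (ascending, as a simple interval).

doubly diminished fourth

The letter names run D→G, a span of 3 letter steps, so the interval is some kind of fourth.
D# to Gb is 3 semitones. A perfect fourth is 5, so 3 makes it doubly diminished.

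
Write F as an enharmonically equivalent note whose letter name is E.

E#

Plain E sits 1 semitone below F, so on the letter E the same pitch needs a sharp: E#.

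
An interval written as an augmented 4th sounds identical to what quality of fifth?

diminished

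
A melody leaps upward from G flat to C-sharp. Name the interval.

doubly augmented fourth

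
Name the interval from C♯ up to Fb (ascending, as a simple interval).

doubly diminished fourth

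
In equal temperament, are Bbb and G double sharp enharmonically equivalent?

Bbb = pitch class 9 and G## = pitch class 9 — the same pitch class, so they are enharmonic equivalents.

Yes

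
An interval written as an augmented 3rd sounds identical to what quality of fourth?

An augmented third spans 5 semitones.
A fourth spanning 5 semitones is perfect (the perfect fourth is 5).

perfect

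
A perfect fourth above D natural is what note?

A fourth above D lands on the letter G.
A perfect fourth spans 5 semitones, so D moves to pitch class 7. On the letter G that is G.

G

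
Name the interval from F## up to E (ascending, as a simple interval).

The letter names run F→E, a span of 6 letter steps, so the interval is some kind of seventh.
F## to E is 9 semitones. A major seventh is 11, so 9 makes it diminished.

diminished seventh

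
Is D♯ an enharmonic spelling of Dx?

Two spellings are enharmonically equivalent only if they share a pitch class.
Here D# → 3, D## → 4; 3 ≠ 4, so they are not.

No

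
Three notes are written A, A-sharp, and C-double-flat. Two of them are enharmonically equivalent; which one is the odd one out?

A

In 12-tone equal temperament, enharmonic equivalents share a pitch class. A is pitch class 9; A# is pitch class 10; Cbb is pitch class 10.
A# and Cbb share pitch class 10, while A is pitch class 9.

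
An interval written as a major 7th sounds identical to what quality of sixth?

doubly augmented

A major seventh spans 11 semitones.
A sixth spanning 11 semitones is doubly augmented (the major sixth is 9).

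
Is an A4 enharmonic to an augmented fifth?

An augmented fourth spans 6 semitones; an augmented fifth spans 8.
The spans differ, so they are not enharmonic equivalents.

No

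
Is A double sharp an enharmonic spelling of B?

Yes

A## = pitch class 11 and B = pitch class 11 — the same pitch class, so they are enharmonic equivalents.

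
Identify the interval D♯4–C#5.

minor seventh

Counting letters D–E–F–G–A–B–C gives a seventh.
D#→C# = 10 semitones, 1 narrower than the major seventh (11), so minor.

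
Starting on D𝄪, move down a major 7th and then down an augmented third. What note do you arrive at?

A major seventh down from D## is E# (letter E, 11 semitones down).
An augmented third down from E# is C (letter C, 5 semitones down).

C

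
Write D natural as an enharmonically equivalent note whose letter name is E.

Ebb

D is pitch class 2. The letter E alone is pitch class 4.
To reach pitch class 2 from E requires an offset of -2 semitones, i.e. double flat: Ebb.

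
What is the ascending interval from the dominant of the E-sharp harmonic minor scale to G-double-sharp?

The dominant of E# harmonic minor is B#.
B# up to G##: letters B→G make it a sixth; 9 semitones makes it major.

major sixth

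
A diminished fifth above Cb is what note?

Gbb

C up a perfect fifth is G, so the target letter is G.
From Cb, a diminished fifth is 6 semitones up: Gbb.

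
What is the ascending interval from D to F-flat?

Counting letters D–E–F gives a third.
D→Fb = 2 semitones, 2 narrower than the major third (4), so diminished.

diminished third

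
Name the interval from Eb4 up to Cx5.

Counting letters E–F–G–A–B–C gives a sixth.
Eb→C## = 11 semitones, 2 wider than the major sixth (9), so doubly augmented.

doubly augmented sixth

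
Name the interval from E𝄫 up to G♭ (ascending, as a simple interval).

The letter names run E→G, a span of 2 letter steps, so the interval is some kind of third.
Ebb to Gb is 4 semitones. A major third is 4, so 4 makes it major.

major third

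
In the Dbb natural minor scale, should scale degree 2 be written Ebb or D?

Ebb

Each scale degree takes a distinct letter name. Degree 2 of a scale on D must use the letter E.
Ebb and D are enharmonically the same pitch, but only Ebb uses the letter E, so it is the correct spelling here.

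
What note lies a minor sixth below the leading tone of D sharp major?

E##

The leading tone of D# major is C##.
A minor sixth (8 semitones) below C## lands on the letter E, giving E##.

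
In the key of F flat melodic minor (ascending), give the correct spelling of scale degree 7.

Eb

The Fb melodic minor (ascending) scale runs Fb Gb Abb Bbb Cb Db Eb.
Degree 7 is Eb.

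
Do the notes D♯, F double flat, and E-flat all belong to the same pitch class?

Yes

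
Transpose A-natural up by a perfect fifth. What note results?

A fifth above A lands on the letter E.
A perfect fifth spans 7 semitones, so A moves to pitch class 4. On the letter E that is E.

E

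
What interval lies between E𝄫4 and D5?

Counting letters E–F–G–A–B–C–D gives a seventh.
Ebb→D = 12 semitones, 1 wider than the major seventh (11), so augmented.

augmented seventh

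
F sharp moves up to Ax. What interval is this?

augmented third

Counting letters F–G–A gives a third.
F#→A## = 5 semitones, 1 wider than the major third (4), so augmented.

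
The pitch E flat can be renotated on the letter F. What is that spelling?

Eb is pitch class 3. The letter F alone is pitch class 5.
To reach pitch class 3 from F requires an offset of -2 semitones, i.e. double flat: Fbb.

Fbb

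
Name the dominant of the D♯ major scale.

The D# major scale runs D# E# F## G# A# B# C##.
Degree 5 is A#.

A#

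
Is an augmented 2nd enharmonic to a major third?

No

An augmented second spans 3 semitones; a major third spans 4.
The spans differ, so they are not enharmonic equivalents.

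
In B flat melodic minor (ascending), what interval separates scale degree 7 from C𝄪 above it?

augmented third

Scale degree 7 of Bb melodic minor (ascending) is A.
A up to C##: letters A→C make it a third; 5 semitones makes it augmented.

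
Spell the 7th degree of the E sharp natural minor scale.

D#

The E# natural minor scale runs E# F## G# A# B# C# D#.
Degree 7 is D#.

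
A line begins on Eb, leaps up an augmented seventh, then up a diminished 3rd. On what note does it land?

An augmented seventh up from Eb is D# (letter D, 12 semitones up).
A diminished third up from D# is F (letter F, 2 semitones up).

F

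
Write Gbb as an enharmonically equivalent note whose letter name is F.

F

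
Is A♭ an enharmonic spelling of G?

Ab is pitch class 8; G is pitch class 7.
The pitch classes differ (8 vs. 7), so they are not enharmonic equivalents.

No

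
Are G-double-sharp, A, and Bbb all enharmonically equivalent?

G## is pitch class 9; A is pitch class 9; Bbb is pitch class 9.
All spellings map to pitch class 9, so they are enharmonically equivalent.

Yes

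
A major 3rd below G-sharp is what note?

A third below G lands on the letter E.
A major third spans 4 semitones, so G# moves to pitch class 4. On the letter E that is E.

E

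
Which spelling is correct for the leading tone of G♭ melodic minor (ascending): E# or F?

Each scale degree takes a distinct letter name. Degree 7 of a scale on G must use the letter F.
F and E# are enharmonically the same pitch, but only F uses the letter F, so it is the correct spelling here.

F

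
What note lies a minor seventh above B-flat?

Ab

A seventh above B lands on the letter A.
A minor seventh spans 10 semitones, so Bb moves to pitch class 8. On the letter A that is Ab.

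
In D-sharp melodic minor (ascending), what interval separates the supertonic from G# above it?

The supertonic of D# melodic minor (ascending) is E#.
E# up to G#: letters E→G make it a third; 3 semitones makes it minor.

minor third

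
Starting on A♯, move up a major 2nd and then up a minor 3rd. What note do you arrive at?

A major second up from A# is B# (letter B, 2 semitones up).
A minor third up from B# is D# (letter D, 3 semitones up).

D#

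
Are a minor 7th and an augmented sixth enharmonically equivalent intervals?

A minor seventh spans 10 semitones; an augmented sixth spans 10.
They are enharmonically equivalent.

Yes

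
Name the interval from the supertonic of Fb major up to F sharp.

augmented seventh

The supertonic of Fb major is Gb.
Gb up to F#: letters G→F make it a seventh; 12 semitones makes it augmented.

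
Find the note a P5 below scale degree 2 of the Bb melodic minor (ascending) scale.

Scale degree 2 of Bb melodic minor (ascending) is C.
A perfect fifth (7 semitones) below C lands on the letter F, giving F.

F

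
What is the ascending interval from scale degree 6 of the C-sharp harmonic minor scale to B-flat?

minor second

Scale degree 6 of C# harmonic minor is A.
A up to Bb: letters A→B make it a second; 1 semitone makes it minor.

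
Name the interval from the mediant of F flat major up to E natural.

augmented fifth

The mediant of Fb major is Ab.
Ab up to E: letters A→E make it a fifth; 8 semitones makes it augmented.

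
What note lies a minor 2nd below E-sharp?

A second below E lands on the letter D.
A minor second spans 1 semitone, so E# moves to pitch class 4. On the letter D that is D##.

D##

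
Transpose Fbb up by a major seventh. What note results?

A seventh above F lands on the letter E.
A major seventh spans 11 semitones, so Fbb moves to pitch class 2. On the letter E that is Ebb.

Ebb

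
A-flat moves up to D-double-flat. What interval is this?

diminished fourth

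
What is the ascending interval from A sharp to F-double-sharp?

major sixth

Counting letters A–B–C–D–E–F gives a sixth.
A#→F## = 9 semitones, exactly the major sixth.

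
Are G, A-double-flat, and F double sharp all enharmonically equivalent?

Yes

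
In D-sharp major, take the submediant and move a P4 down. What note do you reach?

The submediant of D# major is B#.
A perfect fourth (5 semitones) below B# lands on the letter F, giving F##.

F##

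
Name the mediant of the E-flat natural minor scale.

The Eb natural minor scale runs Eb F Gb Ab Bb Cb Db.
Degree 3 is Gb.

Gb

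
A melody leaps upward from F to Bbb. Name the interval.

The letter names run F→B, a span of 3 letter steps, so the interval is some kind of fourth.
F to Bbb is 4 semitones. A perfect fourth is 5, so 4 makes it diminished.

diminished fourth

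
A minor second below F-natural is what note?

E

F down a major second is Eb, so the target letter is E.
From F, a minor second is 1 semitone down: E.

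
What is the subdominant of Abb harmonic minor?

Dbb

The Abb harmonic minor scale runs Abb Bbb Cbb Dbb Ebb Fbb Gb.
Degree 4 is Dbb.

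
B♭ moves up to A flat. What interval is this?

minor seventh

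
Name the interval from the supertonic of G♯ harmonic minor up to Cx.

major third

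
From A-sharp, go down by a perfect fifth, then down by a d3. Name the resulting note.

A perfect fifth down from A# is D# (letter D, 7 semitones down).
A diminished third down from D# is B## (letter B, 2 semitones down).

B##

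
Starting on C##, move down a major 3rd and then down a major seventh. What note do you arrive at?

A major third down from C## is A# (letter A, 4 semitones down).
A major seventh down from A# is B (letter B, 11 semitones down).

B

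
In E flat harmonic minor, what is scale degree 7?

The Eb harmonic minor scale runs Eb F Gb Ab Bb Cb D.
Degree 7 is D.

D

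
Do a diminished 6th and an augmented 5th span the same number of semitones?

A diminished sixth spans 7 semitones; an augmented fifth spans 8.
The spans differ, so they are not enharmonic equivalents.

No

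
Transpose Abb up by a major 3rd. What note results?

A up a major third is C#, so the target letter is C.
From Abb, a major third is 4 semitones up: Cb.

Cb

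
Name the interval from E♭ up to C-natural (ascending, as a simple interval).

Counting letters E–F–G–A–B–C gives a sixth.
Eb→C = 9 semitones, exactly the major sixth.

major sixth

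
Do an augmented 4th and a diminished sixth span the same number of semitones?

An augmented fourth spans 6 semitones; a diminished sixth spans 7.
The spans differ, so they are not enharmonic equivalents.

No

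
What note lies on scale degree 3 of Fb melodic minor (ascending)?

Degree 3 takes the letter 2 steps above F, which is A.
In melodic minor (ascending), degree 3 sits 3 semitones above the tonic. Fb + 3 semitones is pitch class 7, spelled on A as Abb.

Abb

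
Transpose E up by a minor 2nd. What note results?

F

E up a major second is F#, so the target letter is F.
From E, a minor second is 1 semitone up: F.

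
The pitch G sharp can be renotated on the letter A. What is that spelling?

Ab

Plain A sits 1 semitone above G#, so on the letter A the same pitch needs a flat: Ab.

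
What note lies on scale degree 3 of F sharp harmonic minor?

The F# harmonic minor scale runs F# G# A B C# D E#.
Degree 3 is A.

A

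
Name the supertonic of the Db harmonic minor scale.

The Db harmonic minor scale runs Db Eb Fb Gb Ab Bbb C.
Degree 2 is Eb.

Eb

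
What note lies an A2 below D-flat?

A second below D lands on the letter C.
An augmented second spans 3 semitones, so Db moves to pitch class 10. On the letter C that is Cbb.

Cbb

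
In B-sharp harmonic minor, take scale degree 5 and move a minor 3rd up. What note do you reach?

A#

Scale degree 5 of B# harmonic minor is F##.
A minor third (3 semitones) above F## lands on the letter A, giving A#.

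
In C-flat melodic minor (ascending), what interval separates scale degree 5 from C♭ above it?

Scale degree 5 of Cb melodic minor (ascending) is Gb.
Gb up to Cb: letters G→C make it a fourth; 5 semitones makes it perfect.

perfect fourth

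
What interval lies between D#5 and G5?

The letter names run D→G, a span of 3 letter steps, so the interval is some kind of fourth.
D# to G is 4 semitones. A perfect fourth is 5, so 4 makes it diminished.

diminished fourth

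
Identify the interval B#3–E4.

diminished fourth

Counting letters B–C–D–E gives a fourth.
B#→E = 4 semitones, 1 narrower than the perfect fourth (5), so diminished.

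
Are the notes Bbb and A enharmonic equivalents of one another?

Yes

Bbb is pitch class 9; A is pitch class 9.
All spellings map to pitch class 9, so they are enharmonically equivalent.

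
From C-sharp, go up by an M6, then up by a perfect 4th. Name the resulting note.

A major sixth up from C# is A# (letter A, 9 semitones up).
A perfect fourth up from A# is D# (letter D, 5 semitones up).

D#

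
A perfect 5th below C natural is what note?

A fifth below C lands on the letter F.
A perfect fifth spans 7 semitones, so C moves to pitch class 5. On the letter F that is F.

F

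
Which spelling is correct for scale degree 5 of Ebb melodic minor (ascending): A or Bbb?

Each scale degree takes a distinct letter name. Degree 5 of a scale on E must use the letter B.
Bbb and A are enharmonically the same pitch, but only Bbb uses the letter B, so it is the correct spelling here.

Bbb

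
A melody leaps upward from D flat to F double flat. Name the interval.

The letter names run D→F, a span of 2 letter steps, so the interval is some kind of third.
Db to Fbb is 2 semitones. A major third is 4, so 2 makes it diminished.

diminished third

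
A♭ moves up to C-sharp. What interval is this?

Counting letters A–B–C gives a third.
Ab→C# = 5 semitones, 1 wider than the major third (4), so augmented.

augmented third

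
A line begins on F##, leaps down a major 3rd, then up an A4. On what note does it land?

A major third down from F## is D# (letter D, 4 semitones down).
An augmented fourth up from D# is G## (letter G, 6 semitones up).

G##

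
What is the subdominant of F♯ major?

The F# major scale runs F# G# A# B C# D# E#.
Degree 4 is B.

B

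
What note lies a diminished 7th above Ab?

A seventh above A lands on the letter G.
A diminished seventh spans 9 semitones, so Ab moves to pitch class 5. On the letter G that is Gbb.

Gbb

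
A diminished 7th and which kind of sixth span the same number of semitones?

A diminished seventh spans 9 semitones.
A sixth spanning 9 semitones is major (the major sixth is 9).

major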